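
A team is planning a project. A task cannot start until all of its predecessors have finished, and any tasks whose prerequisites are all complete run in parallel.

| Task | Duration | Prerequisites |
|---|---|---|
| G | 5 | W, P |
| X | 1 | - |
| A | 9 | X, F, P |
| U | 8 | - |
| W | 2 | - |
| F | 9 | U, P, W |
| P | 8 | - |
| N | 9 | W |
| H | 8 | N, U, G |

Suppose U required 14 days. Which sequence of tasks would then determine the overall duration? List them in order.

Actual critical path: U→F→A = 8+9+9 = 26 ⇒ 26 days.
Since U is critical, the +6 change carries straight to that chain (now 32 days).
That remains the longest chain; total 32 days.

U, F, A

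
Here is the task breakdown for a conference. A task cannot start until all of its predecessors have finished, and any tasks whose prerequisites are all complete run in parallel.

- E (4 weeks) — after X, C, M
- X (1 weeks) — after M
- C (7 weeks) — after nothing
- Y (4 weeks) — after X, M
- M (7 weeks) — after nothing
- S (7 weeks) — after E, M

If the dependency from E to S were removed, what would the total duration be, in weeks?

With the dependency in place, M→X→E→S = 7+1+4+7 = 19 sets the finish at 19 weeks.
Without E→S, S's earliest start moves from 12 to 7.
New critical path: M→S = 7+7 = 14 ⇒ 14 weeks.

14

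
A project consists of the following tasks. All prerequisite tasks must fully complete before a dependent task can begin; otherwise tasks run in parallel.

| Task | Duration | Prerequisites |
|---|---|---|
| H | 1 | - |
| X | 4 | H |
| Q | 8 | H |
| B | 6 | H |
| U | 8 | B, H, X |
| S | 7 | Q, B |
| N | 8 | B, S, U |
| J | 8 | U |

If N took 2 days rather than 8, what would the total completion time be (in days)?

23

Baseline: H→Q→S→N = 1+8+7+8 = 24 → 24 days.
Since N is critical, the -6 change carries straight to that chain (now 18 days).
The binding chain switches to H→B→U→J = 1+6+8+8 = 23; finish 23 days.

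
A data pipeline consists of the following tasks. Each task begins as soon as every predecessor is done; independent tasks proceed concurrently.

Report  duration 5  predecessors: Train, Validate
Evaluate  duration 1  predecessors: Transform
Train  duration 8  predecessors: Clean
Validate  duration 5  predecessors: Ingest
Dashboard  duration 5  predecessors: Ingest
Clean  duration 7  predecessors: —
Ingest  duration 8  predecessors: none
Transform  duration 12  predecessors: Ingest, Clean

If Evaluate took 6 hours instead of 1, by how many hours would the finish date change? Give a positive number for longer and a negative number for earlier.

Critical path before the change: Ingest→Transform→Evaluate = 8+12+1 = 21 giving 21 hours.
Evaluate lies on that path, so at 6 hours the path becomes 26 hours.
No other chain overtakes it, so the finish is 26 hours.
Change in finish: 26 − 21 = +5 hours.

5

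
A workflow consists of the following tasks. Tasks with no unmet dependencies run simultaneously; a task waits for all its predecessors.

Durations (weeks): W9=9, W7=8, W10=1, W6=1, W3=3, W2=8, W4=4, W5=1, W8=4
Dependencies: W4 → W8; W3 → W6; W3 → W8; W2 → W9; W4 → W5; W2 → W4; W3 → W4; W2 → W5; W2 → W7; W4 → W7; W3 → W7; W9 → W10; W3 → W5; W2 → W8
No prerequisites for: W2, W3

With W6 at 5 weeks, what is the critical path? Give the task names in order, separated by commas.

Critical path before the change: W2→W4→W7 = 8+4+8 = 20 giving 20 weeks.
The longest path through W6 is only 4 weeks, so W6 has float 16.
The critical path is still W2→W4→W7; finish is now 20 weeks.

W2, W4, W7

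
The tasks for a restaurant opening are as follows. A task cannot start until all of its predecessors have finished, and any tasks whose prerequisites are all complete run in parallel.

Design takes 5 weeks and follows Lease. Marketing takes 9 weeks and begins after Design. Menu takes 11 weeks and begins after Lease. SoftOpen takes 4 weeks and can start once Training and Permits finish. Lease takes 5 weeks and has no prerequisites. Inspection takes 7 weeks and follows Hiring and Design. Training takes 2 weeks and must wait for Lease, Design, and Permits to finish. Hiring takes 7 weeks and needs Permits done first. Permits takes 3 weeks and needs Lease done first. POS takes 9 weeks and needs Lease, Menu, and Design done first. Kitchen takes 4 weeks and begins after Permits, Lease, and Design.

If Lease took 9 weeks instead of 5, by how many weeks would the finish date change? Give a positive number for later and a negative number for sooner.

As given, the longest chain is Lease→Menu→POS = 5+11+9 = 25, so the finish is 25 weeks.
Lease lies on that path, so at 9 weeks the path becomes 29 weeks.
No other chain overtakes it, so the finish is 29 weeks.
Change in finish: 29 − 25 = +4 weeks.

4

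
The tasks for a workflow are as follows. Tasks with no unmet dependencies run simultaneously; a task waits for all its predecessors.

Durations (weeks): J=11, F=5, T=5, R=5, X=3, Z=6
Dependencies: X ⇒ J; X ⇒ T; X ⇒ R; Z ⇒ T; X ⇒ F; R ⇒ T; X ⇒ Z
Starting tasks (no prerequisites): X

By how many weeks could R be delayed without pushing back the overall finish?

1

X→J = 3+11 = 14 sets the makespan at 14 weeks.
Longest path through R: 13 weeks (earliest finish 8, latest finish 9).
So R can slip 9 − 8 = 1 week.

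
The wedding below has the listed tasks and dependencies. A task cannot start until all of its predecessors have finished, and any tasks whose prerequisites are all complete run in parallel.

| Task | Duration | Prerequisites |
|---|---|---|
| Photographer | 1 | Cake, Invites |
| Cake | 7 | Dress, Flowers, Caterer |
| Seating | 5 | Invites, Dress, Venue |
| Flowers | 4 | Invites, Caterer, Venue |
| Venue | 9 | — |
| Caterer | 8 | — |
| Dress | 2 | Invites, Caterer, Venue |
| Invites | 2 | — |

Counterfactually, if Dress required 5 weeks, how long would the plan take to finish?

22

Critical path before the change: Venue→Flowers→Cake→Photographer = 9+4+7+1 = 21 giving 21 weeks.
The longest path through Dress is only 19 weeks, so Dress has float 2.
Now Venue→Dress→Cake→Photographer = 9+5+7+1 = 22 is longest, so the finish becomes 22 weeks.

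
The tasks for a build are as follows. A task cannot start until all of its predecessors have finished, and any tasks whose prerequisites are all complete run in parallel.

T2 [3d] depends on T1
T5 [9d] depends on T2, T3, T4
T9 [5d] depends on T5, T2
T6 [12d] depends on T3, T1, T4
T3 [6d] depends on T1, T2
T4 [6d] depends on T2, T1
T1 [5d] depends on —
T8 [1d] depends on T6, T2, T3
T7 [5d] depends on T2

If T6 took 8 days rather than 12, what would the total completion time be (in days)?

Critical path before the change: T1→T2→T3→T5→T9 = 5+3+6+9+5 = 28 giving 28 days.
T6 is off the critical path — its longest chain is 27 days, giving 1 of slack.
The critical path is still T1→T2→T3→T5→T9; finish is now 28 days.

28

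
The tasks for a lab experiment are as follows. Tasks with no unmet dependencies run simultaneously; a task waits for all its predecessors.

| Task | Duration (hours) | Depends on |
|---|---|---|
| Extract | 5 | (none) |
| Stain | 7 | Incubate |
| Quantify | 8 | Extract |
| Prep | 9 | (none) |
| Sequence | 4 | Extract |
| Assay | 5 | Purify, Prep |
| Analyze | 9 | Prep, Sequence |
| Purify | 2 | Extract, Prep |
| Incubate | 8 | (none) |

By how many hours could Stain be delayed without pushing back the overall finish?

The longest chain is Prep→Analyze = 9+9 = 18; overall finish 18 hours.
Longest path through Stain: 15 hours (earliest finish 15, latest finish 18).
Float = 18 − 15 = 3.

3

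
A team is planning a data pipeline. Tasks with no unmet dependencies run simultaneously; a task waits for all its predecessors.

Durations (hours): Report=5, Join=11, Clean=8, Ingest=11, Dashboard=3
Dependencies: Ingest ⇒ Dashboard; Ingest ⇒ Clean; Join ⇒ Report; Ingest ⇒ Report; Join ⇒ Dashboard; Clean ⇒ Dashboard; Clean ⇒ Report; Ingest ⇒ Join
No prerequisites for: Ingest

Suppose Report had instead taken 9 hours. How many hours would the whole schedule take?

As given, the longest chain is Ingest→Join→Report = 11+11+5 = 27, so the finish is 27 hours.
Report lies on that path, so at 9 hours the path becomes 31 hours.
No other chain overtakes it, so the finish is 31 hours.

31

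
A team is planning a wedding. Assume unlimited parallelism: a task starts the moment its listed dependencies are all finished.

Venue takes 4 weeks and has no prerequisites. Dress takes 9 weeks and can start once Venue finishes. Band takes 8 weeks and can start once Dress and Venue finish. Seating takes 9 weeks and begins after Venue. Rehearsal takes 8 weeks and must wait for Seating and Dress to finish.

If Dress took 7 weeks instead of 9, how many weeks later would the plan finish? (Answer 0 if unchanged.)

0

Critical path before the change: Venue→Dress→Band = 4+9+8 = 21 giving 21 weeks.
Dress lies on that path, so at 7 weeks the path becomes 19 weeks.
New critical path: Venue→Seating→Rehearsal = 4+9+8 = 21 ⇒ 21 weeks.
Change in finish: 21 − 21 = +0 weeks.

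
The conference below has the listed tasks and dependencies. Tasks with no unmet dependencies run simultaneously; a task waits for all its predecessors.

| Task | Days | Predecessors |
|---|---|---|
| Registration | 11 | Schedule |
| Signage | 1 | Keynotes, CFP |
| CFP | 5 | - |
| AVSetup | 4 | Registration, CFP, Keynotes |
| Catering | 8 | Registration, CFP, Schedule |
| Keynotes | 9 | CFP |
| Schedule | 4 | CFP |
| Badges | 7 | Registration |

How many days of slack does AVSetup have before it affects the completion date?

4

The longest chain is CFP→Schedule→Registration→Catering = 5+4+11+8 = 28; overall finish 28 days.
The longest chain containing AVSetup totals 24 days.
So AVSetup can slip 28 − 24 = 4 days.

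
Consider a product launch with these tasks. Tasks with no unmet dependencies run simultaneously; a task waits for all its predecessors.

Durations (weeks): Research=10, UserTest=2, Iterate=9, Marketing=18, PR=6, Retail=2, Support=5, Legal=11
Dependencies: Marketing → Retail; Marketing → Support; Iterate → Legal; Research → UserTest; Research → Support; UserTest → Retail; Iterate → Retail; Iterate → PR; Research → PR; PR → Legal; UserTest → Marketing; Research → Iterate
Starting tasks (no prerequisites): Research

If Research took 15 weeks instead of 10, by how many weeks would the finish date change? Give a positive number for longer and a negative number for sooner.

Baseline: Research→Iterate→PR→Legal = 10+9+6+11 = 36 → 36 weeks.
Since Research is critical, the +5 change carries straight to that chain (now 41 weeks).
No other chain overtakes it, so the finish is 41 weeks.
Change in finish: 41 − 36 = +5 weeks.

5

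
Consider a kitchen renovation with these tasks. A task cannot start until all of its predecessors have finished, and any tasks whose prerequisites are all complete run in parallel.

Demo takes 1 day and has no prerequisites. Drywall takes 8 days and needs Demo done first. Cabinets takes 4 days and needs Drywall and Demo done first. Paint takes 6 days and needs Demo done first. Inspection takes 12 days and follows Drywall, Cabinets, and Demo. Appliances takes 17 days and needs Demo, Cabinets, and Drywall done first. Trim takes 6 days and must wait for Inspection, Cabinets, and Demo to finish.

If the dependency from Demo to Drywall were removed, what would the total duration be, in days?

30

With the dependency in place, Demo→Drywall→Cabinets→Inspection→Trim = 1+8+4+12+6 = 31 sets the finish at 31 days.
Without Demo→Drywall, Drywall's earliest start moves from 1 to 0.
New critical path: Drywall→Cabinets→Inspection→Trim = 8+4+12+6 = 30 ⇒ 30 days.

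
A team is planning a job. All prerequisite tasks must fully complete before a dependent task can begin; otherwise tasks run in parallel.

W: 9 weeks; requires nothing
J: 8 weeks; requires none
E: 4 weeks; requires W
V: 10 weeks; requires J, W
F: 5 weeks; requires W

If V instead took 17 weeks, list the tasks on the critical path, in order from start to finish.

Baseline: W→V = 9+10 = 19 → 19 weeks.
Since V is critical, the +7 change carries straight to that chain (now 26 weeks).
The critical path is still W→V; finish is now 26 weeks.

W, V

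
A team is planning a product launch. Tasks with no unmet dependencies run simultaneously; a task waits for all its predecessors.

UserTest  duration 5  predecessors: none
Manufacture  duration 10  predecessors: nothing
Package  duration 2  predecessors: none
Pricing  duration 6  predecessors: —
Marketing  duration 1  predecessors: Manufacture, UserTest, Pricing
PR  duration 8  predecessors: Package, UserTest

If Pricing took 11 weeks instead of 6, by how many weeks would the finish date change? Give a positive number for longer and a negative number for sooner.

0

Critical path before the change: UserTest→PR = 5+8 = 13 giving 13 weeks.
The longest path through Pricing is only 7 weeks, so Pricing has float 6.
The critical path is still UserTest→PR; finish is now 13 weeks.
Change in finish: 13 − 13 = +0 weeks.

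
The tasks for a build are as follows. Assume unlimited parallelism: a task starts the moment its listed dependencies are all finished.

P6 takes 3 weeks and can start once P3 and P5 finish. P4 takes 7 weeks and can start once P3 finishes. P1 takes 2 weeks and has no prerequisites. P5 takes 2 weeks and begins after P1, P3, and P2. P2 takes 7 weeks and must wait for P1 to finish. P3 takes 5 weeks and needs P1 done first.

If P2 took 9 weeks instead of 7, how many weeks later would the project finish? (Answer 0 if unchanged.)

2

The binding path is P1→P2→P5→P6 = 2+7+2+3 = 14; finish at 14 weeks.
P2 is on the critical path; changing it to 9 makes that path 16 weeks.
The critical path is still P1→P2→P5→P6; finish is now 16 weeks.
Change in finish: 16 − 14 = +2 weeks.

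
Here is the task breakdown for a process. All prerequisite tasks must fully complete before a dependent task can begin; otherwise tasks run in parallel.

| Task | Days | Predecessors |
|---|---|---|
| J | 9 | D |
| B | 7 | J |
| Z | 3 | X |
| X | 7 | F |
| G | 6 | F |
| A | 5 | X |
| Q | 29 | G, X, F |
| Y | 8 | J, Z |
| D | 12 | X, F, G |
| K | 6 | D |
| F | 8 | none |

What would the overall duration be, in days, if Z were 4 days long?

44

The binding path is F→X→D→J→Y = 8+7+12+9+8 = 44; finish at 44 days.
Z has 18 days of float (longest path through it is 26).
The critical path is still F→X→D→J→Y; finish is now 44 days.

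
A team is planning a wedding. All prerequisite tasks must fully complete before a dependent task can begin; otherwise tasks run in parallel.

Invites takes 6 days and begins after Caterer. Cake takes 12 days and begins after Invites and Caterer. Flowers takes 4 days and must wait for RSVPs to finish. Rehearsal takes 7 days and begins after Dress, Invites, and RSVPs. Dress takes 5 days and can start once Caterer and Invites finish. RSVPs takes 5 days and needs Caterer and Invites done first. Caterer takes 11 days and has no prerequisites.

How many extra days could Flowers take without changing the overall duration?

3

Caterer→Invites→RSVPs→Rehearsal = 11+6+5+7 = 29 sets the makespan at 29 days.
Longest path through Flowers: 26 days (earliest finish 26, latest finish 29).
Slack of Flowers = 25 − 22 = 3 days.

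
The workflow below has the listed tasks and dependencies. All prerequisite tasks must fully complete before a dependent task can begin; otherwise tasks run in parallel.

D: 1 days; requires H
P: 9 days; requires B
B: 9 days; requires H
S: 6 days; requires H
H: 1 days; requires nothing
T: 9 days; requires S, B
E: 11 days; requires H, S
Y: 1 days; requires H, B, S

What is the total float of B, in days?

The longest chain is H→B→P = 1+9+9 = 19; overall finish 19 days.
Longest path through B: 19 days (earliest finish 10, latest finish 10).
Float = 19 − 19 = 0.

0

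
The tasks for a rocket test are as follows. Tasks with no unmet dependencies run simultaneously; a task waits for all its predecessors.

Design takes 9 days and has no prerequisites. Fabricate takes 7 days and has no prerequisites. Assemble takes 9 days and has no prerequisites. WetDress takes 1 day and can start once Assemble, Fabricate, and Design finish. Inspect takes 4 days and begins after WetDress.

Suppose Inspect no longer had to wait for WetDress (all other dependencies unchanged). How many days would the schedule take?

Original critical path: Design→WetDress→Inspect = 9+1+4 = 14 ⇒ 14 days.
Without WetDress→Inspect, Inspect's earliest start moves from 10 to 0.
After: Design→WetDress = 9+1 = 10 → 10 days.

10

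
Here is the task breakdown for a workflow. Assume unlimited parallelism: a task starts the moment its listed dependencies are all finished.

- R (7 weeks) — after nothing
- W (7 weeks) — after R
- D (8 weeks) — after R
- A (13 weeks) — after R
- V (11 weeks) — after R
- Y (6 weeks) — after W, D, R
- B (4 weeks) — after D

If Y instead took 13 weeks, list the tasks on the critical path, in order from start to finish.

R, D, Y

As given, the longest chain is R→D→Y = 7+8+6 = 21, so the finish is 21 weeks.
Y is on the critical path; changing it to 13 makes that path 28 weeks.
That remains the longest chain; total 28 weeks.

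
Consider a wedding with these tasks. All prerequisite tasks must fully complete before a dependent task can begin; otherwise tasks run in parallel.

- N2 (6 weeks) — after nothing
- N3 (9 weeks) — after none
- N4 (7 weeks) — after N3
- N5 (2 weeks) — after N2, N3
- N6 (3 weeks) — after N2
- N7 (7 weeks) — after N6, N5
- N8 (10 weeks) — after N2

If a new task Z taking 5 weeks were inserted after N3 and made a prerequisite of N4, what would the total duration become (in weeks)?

21

Originally the project takes 18 weeks.
With Z inserted, N4 now waits for max(N3, Z).
New critical path: N3→Z→N4 = 9+5+7 = 21 ⇒ 21 weeks.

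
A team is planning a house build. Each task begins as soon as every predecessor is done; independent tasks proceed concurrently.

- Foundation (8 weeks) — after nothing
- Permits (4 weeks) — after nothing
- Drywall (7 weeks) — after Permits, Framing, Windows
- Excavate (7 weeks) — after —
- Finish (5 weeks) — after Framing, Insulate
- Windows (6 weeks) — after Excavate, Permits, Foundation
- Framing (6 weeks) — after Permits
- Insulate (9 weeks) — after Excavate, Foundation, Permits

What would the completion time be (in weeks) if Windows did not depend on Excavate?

Original critical path: Foundation→Insulate→Finish = 8+9+5 = 22 ⇒ 22 weeks.
Dropping Excavate→Windows doesn't change Windows's earliest start (8); another predecessor still binds.
After: Foundation→Insulate→Finish = 8+9+5 = 22 → 22 weeks.

22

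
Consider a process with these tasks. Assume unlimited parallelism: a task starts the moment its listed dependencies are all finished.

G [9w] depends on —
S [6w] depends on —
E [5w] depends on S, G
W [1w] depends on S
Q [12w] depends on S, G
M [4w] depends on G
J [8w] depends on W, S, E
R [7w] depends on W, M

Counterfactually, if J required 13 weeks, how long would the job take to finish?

27

The binding path is G→E→J = 9+5+8 = 22; finish at 22 weeks.
Since J is critical, the +5 change carries straight to that chain (now 27 weeks).
That remains the longest chain; total 27 weeks.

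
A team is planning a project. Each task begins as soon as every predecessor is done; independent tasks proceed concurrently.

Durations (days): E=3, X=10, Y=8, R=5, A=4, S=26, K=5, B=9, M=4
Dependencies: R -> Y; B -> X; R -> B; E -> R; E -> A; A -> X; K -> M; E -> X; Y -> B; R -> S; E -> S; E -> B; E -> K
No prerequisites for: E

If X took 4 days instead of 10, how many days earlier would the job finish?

Critical path before the change: E→R→Y→B→X = 3+5+8+9+10 = 35 giving 35 days.
Since X is critical, the -6 change carries straight to that chain (now 29 days).
The binding chain switches to E→R→S = 3+5+26 = 34; finish 34 days.
Change in finish: 34 − 35 = -1 days.

1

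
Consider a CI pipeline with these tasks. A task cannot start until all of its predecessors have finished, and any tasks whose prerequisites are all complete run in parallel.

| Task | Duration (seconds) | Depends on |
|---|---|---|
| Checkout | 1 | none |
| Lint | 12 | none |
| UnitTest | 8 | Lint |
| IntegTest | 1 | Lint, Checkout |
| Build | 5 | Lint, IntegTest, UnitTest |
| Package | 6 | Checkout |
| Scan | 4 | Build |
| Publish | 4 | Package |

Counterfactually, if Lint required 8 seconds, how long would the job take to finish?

25

Baseline: Lint→UnitTest→Build→Scan = 12+8+5+4 = 29 → 29 seconds.
Lint is on the critical path; changing it to 8 makes that path 25 seconds.
That remains the longest chain; total 25 seconds.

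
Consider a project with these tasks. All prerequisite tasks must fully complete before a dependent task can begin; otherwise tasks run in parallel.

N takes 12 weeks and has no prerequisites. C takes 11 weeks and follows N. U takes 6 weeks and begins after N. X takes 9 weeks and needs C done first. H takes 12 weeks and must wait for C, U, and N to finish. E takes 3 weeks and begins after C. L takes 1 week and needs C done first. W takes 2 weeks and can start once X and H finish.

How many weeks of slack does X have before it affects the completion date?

Critical path: N→C→H→W = 12+11+12+2 = 37, so the finish is 37 weeks.
X finishes as early as 32 and must finish by 35.
Float = 37 − 34 = 3.

3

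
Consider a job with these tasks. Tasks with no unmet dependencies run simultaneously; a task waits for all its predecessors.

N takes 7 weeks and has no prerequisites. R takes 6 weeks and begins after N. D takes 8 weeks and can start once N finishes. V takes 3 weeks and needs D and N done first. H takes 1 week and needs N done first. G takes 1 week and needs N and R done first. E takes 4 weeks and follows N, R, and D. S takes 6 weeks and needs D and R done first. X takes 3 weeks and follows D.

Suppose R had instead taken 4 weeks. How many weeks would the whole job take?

21

Actual critical path: N→D→S = 7+8+6 = 21 ⇒ 21 weeks.
R has 2 weeks of float (longest path through it is 19).
That remains the longest chain; total 21 weeks.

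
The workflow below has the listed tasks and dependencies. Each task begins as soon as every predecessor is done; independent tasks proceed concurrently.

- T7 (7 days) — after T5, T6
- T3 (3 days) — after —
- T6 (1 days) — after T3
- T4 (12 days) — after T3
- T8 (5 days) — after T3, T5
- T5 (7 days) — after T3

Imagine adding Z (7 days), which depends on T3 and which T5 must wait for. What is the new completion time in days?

Originally the job takes 17 days.
With Z inserted, T5 now waits for max(T3, Z).
New critical path: T3→Z→T5→T7 = 3+7+7+7 = 24 ⇒ 24 days.

24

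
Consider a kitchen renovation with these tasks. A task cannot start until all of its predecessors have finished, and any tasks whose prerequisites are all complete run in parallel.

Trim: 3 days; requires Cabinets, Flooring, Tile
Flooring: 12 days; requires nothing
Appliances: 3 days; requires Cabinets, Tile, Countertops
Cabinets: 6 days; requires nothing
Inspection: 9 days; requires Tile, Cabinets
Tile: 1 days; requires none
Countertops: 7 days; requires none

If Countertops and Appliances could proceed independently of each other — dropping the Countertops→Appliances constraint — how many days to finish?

15

Before: longest chain Flooring→Trim = 12+3 = 15, finish 15.
Without Countertops→Appliances, Appliances's earliest start moves from 7 to 6.
New critical path: Flooring→Trim = 12+3 = 15 ⇒ 15 days.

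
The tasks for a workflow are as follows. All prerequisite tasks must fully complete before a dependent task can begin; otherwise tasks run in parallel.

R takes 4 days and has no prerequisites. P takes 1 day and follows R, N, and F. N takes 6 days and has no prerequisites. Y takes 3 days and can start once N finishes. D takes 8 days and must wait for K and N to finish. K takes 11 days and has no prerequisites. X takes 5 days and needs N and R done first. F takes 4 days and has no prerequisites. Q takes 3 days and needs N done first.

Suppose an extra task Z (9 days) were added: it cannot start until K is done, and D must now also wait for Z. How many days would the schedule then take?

Originally the schedule takes 19 days.
With Z inserted, D now waits for max(K, N, Z).
New critical path: K→Z→D = 11+9+8 = 28 ⇒ 28 days.

28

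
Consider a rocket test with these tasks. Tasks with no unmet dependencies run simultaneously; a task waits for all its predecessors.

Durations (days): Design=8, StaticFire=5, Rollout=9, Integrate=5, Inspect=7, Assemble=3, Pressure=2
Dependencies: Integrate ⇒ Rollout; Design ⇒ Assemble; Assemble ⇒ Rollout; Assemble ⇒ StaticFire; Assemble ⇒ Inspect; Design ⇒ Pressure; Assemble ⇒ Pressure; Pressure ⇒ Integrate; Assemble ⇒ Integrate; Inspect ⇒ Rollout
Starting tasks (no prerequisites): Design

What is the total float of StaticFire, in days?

Design→Assemble→Pressure→Integrate→Rollout = 8+3+2+5+9 = 27 sets the makespan at 27 days.
StaticFire finishes as early as 16 and must finish by 27.
Float = 27 − 16 = 11.

11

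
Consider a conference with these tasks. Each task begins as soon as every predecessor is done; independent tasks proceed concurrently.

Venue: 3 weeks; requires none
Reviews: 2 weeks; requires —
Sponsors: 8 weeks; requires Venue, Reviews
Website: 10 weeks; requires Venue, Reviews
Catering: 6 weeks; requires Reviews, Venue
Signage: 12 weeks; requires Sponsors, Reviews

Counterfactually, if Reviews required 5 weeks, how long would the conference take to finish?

Actual critical path: Venue→Sponsors→Signage = 3+8+12 = 23 ⇒ 23 weeks.
The longest path through Reviews is only 22 weeks, so Reviews has float 1.
The binding chain switches to Reviews→Sponsors→Signage = 5+8+12 = 25; finish 25 weeks.

25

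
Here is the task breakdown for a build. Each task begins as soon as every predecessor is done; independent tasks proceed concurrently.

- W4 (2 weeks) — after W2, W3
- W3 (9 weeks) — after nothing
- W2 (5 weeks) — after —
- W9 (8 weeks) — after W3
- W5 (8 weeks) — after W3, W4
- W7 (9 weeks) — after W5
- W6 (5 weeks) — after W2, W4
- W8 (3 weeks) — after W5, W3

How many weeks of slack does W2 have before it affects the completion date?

The longest chain is W3→W4→W5→W7 = 9+2+8+9 = 28; overall finish 28 weeks.
Longest path through W2: 24 weeks (earliest finish 5, latest finish 9).
Slack of W2 = 4 − 0 = 4 weeks.

4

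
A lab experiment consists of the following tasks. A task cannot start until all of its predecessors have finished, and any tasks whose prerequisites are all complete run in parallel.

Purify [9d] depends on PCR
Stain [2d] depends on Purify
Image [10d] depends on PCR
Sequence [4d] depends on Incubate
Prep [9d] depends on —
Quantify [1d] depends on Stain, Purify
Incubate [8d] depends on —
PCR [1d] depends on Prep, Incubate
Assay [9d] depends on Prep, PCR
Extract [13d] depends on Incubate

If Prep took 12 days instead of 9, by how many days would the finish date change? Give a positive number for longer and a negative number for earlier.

Critical path before the change: Prep→PCR→Purify→Stain→Quantify = 9+1+9+2+1 = 22 giving 22 days.
Prep lies on that path, so at 12 days the path becomes 25 days.
The critical path is still Prep→PCR→Purify→Stain→Quantify; finish is now 25 days.
Change in finish: 25 − 22 = +3 days.

3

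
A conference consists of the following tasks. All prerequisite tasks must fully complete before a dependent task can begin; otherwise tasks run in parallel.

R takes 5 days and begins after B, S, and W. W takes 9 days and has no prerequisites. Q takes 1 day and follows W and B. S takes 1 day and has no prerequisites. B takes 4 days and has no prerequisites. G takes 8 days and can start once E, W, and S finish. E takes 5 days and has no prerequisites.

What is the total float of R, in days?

Critical path: W→G = 9+8 = 17, so the finish is 17 days.
R finishes as early as 14 and must finish by 17.
Slack of R = 12 − 9 = 3 days.

3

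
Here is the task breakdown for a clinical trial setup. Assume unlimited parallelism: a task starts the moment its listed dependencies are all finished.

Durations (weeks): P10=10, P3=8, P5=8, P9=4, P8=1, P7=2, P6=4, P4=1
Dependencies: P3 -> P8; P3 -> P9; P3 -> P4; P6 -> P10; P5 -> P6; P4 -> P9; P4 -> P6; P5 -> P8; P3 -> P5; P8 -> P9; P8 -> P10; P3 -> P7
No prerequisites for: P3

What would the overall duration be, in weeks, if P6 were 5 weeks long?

31

As given, the longest chain is P3→P5→P6→P10 = 8+8+4+10 = 30, so the finish is 30 weeks.
P6 lies on that path, so at 5 weeks the path becomes 31 weeks.
The critical path is still P3→P5→P6→P10; finish is now 31 weeks.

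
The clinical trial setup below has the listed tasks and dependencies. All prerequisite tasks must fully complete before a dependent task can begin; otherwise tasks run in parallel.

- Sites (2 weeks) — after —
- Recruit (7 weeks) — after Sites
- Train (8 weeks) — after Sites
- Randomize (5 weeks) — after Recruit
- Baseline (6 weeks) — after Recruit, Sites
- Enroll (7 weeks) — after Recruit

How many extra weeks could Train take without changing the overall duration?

6

The longest chain is Sites→Recruit→Enroll = 2+7+7 = 16; overall finish 16 weeks.
Longest path through Train: 10 weeks (earliest finish 10, latest finish 16).
Float = 16 − 10 = 6.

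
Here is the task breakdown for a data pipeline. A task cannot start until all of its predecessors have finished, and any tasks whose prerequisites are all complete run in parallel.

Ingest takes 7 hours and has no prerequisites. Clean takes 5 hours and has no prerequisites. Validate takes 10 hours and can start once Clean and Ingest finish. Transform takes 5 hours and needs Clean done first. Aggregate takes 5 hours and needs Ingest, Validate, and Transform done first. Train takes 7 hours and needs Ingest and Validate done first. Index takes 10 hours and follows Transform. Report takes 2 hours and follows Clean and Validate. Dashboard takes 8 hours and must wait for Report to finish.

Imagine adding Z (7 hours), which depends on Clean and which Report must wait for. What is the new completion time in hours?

Originally the job takes 27 hours.
With Z inserted, Report now waits for max(Clean, Validate, Z).
New critical path: Ingest→Validate→Report→Dashboard = 7+10+2+8 = 27 ⇒ 27 hours.

27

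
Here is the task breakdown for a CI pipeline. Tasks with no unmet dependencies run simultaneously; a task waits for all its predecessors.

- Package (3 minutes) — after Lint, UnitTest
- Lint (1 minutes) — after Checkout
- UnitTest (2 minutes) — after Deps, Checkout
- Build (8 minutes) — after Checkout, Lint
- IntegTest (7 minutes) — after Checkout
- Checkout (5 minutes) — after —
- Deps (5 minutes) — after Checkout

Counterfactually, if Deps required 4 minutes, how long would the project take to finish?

As given, the longest chain is Checkout→Deps→UnitTest→Package = 5+5+2+3 = 15, so the finish is 15 minutes.
Deps is on the critical path; changing it to 4 makes that path 14 minutes.
No other chain overtakes it, so the finish is 14 minutes.

14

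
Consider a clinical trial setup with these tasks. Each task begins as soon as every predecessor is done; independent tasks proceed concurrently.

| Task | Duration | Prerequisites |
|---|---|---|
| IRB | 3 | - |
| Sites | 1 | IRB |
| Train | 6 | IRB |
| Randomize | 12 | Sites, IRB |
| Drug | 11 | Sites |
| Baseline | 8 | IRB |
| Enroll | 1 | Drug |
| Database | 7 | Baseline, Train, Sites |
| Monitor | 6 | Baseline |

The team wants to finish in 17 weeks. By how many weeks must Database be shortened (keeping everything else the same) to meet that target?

1

Current finish: 18 weeks; target: 17.
Database is on every critical path, so each week cut from Database cuts the finish by one (this holds down to a finish of 17).
Need 18 − 17 = 1 week off Database → Database becomes 6 weeks, finish becomes 17.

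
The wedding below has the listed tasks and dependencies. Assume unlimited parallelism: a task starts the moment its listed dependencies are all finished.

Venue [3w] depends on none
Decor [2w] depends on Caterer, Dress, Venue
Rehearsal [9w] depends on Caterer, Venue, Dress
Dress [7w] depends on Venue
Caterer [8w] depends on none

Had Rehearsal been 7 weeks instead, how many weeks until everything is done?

17

The binding path is Venue→Dress→Rehearsal = 3+7+9 = 19; finish at 19 weeks.
Rehearsal lies on that path, so at 7 weeks the path becomes 17 weeks.
The critical path is still Venue→Dress→Rehearsal; finish is now 17 weeks.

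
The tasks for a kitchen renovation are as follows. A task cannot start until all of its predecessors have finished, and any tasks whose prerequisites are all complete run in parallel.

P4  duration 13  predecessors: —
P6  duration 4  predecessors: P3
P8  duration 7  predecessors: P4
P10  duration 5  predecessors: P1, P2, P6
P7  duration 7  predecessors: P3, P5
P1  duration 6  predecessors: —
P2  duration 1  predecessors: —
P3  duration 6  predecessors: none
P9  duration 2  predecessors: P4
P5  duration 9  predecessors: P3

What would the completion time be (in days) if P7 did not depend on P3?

Original critical path: P3→P5→P7 = 6+9+7 = 22 ⇒ 22 days.
Dropping P3→P7 doesn't change P7's earliest start (15); another predecessor still binds.
The longest chain is now P3→P5→P7 = 6+9+7 = 22, so the job takes 22 days.

22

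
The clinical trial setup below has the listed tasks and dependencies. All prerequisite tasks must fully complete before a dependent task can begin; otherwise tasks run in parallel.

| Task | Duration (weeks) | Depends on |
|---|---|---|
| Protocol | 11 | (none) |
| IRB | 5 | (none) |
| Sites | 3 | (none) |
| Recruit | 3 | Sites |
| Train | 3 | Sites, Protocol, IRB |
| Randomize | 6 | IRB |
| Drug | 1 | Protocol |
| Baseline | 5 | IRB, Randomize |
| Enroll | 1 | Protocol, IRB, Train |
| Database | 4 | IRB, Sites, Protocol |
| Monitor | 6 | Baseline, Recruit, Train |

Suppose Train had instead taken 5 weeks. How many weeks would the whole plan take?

As given, the longest chain is IRB→Randomize→Baseline→Monitor = 5+6+5+6 = 22, so the finish is 22 weeks.
The longest path through Train is only 20 weeks, so Train has float 2.
The binding chain switches to Protocol→Train→Monitor = 11+5+6 = 22; finish 22 weeks.

22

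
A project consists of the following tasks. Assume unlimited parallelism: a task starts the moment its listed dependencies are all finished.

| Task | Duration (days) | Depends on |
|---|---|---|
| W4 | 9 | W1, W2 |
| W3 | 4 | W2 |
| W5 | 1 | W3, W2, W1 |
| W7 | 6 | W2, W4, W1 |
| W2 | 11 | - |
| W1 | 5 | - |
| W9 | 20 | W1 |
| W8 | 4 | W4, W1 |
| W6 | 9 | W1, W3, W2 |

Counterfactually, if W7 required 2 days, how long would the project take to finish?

The binding path is W2→W4→W7 = 11+9+6 = 26; finish at 26 days.
W7 is on the critical path; changing it to 2 makes that path 22 days.
The binding chain switches to W1→W9 = 5+20 = 25; finish 25 days.

25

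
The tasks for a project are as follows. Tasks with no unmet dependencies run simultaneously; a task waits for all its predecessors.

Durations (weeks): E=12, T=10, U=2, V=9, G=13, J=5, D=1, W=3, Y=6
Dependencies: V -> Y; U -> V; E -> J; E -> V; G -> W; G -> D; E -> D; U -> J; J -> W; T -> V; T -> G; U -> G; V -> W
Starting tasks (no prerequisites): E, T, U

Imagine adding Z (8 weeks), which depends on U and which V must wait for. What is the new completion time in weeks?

27

Originally the schedule takes 27 weeks.
With Z inserted, V now waits for max(U, E, T, Z).
New critical path: E→V→Y = 12+9+6 = 27 ⇒ 27 weeks.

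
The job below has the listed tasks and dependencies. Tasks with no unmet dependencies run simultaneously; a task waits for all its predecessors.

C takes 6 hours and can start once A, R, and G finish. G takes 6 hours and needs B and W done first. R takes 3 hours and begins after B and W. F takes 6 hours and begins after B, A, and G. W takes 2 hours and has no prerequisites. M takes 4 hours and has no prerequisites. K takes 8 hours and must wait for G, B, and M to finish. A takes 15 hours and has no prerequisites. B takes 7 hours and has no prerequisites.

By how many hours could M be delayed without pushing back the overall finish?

9

A→F = 15+6 = 21 sets the makespan at 21 hours.
M finishes as early as 4 and must finish by 13.
Float = 21 − 12 = 9.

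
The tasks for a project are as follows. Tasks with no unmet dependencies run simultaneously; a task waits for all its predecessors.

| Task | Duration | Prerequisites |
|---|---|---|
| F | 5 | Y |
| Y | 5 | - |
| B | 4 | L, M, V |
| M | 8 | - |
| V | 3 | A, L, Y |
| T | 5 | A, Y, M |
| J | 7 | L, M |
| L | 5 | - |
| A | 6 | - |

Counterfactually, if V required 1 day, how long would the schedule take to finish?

Critical path before the change: M→J = 8+7 = 15 giving 15 days.
The longest path through V is only 13 days, so V has float 2.
No other chain overtakes it, so the finish is 15 days.

15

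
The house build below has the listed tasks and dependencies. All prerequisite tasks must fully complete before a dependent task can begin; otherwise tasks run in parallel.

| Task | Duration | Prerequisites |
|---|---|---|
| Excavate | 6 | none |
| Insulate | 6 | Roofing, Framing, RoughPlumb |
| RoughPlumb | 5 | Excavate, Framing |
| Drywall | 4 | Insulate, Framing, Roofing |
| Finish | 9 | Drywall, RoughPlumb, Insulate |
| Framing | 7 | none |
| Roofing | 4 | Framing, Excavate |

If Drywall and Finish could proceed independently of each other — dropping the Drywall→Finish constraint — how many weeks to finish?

27

Before: longest chain Framing→RoughPlumb→Insulate→Drywall→Finish = 7+5+6+4+9 = 31, finish 31.
Without Drywall→Finish, Finish's earliest start moves from 22 to 18.
After: Framing→RoughPlumb→Insulate→Finish = 7+5+6+9 = 27 → 27 weeks.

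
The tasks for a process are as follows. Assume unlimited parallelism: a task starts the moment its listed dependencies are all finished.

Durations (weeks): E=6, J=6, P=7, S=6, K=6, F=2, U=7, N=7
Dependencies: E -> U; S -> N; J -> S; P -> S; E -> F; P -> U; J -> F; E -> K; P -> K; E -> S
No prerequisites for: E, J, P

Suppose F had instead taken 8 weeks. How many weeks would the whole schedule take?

20

Critical path before the change: P→S→N = 7+6+7 = 20 giving 20 weeks.
F is off the critical path — its longest chain is 8 weeks, giving 12 of slack.
That remains the longest chain; total 20 weeks.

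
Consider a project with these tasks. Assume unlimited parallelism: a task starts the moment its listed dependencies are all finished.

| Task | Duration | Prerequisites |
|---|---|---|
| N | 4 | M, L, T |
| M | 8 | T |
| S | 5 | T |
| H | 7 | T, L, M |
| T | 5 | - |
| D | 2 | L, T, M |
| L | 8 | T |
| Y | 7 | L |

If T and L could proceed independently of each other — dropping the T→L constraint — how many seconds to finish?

Before: longest chain T→L→H = 5+8+7 = 20, finish 20.
Without T→L, L's earliest start moves from 5 to 0.
After: T→M→H = 5+8+7 = 20 → 20 seconds.

20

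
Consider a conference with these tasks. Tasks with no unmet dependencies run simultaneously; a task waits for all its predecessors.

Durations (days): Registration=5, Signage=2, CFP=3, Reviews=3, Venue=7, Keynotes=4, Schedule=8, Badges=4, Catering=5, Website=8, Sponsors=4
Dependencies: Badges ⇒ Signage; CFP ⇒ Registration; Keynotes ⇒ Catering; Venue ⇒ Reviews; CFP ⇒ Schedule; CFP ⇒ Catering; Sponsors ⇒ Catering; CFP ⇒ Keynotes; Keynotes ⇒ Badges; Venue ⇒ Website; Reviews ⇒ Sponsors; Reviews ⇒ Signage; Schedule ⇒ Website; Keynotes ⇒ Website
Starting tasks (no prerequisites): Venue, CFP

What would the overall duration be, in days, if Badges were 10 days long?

19

As given, the longest chain is Venue→Reviews→Sponsors→Catering = 7+3+4+5 = 19, so the finish is 19 days.
Badges is off the critical path — its longest chain is 13 days, giving 6 of slack.
The critical path is still Venue→Reviews→Sponsors→Catering; finish is now 19 days.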